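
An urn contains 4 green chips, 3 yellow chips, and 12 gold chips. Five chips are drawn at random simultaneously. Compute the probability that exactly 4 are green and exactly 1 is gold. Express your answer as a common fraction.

1/969

Unordered draws without replacement: count favorable combinations over C(19,5).
Favorable = C(4,4) · C(3,0) · C(12,1) = 12; total = C(19,5) = 11628.
P = 12/11628 = 1/969 ≈ 0.0010.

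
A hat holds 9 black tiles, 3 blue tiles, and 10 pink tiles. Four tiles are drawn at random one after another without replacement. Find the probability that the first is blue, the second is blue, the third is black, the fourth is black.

Multiply the conditional probability of each draw in order, without replacement, so each draw removes one from its color and from the total.
P = (3/22) · (2/21) · (9/20) · (8/19) = 18/7315 ≈ 0.0025.

18/7315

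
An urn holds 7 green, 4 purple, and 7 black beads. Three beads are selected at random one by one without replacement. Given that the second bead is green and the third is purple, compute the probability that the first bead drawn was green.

P(first=green and the second bead is green and the third is purple) = (7/18)·(6/17)·(4/16) = 7/204.
P(E) = Σ over first color = 7/204 + 7/408 + 49/1224 = 14/153.
By Bayes, P(first=green | E) = 7/204 / 14/153 = 3/8 ≈ 0.3750.

3/8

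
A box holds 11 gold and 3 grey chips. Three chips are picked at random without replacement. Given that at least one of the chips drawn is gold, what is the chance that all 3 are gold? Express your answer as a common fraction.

P(all 3 gold) = C(11,3)/C(14,3) = 165/364; P(at least one gold) = 1 − C(3,3)/C(14,3) = 363/364.
Since 'all 3 gold' ⊆ 'at least one gold', P(all 3 | at least one) = 165/364 / 363/364 = 5/11 ≈ 0.4545.

5/11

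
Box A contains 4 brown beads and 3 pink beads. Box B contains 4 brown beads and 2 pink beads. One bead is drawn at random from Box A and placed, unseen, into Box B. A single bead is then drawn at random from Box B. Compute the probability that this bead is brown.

32/49

Condition on how many of the transferred beads are brown (from Box A: 4 brown of 7; then Box B has 7 total).
  0 brown: C(4,0)C(3,1)/C(7,1) = 3/7; then P = 4/7
  1 brown: C(4,1)C(3,0)/C(7,1) = 4/7; then P = 5/7
P(brown from Box B) = 32/49 ≈ 0.6531.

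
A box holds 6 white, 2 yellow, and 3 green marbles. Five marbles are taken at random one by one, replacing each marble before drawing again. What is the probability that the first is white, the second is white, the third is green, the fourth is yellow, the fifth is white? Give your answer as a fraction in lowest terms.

1296/161051

Multiply the conditional probability of each draw in order, with replacement (the composition resets each draw).
P = (6/11) · (6/11) · (3/11) · (2/11) · (6/11) = 1296/161051 ≈ 0.0080.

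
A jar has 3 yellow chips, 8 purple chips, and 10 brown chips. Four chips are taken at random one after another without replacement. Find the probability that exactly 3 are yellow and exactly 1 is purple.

Unordered draws without replacement: count favorable combinations over C(21,4).
Favorable = C(3,3) · C(8,1) · C(10,0) = 8; total = C(21,4) = 5985.
P = 8/5985 = 8/5985 ≈ 0.0013.

8/5985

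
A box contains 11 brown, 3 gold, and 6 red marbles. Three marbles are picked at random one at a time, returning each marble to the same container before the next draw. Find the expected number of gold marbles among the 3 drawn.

9/20

By linearity of expectation, E[X] = Σ P(draw i is gold); each independent draw has P(gold) = 3/20.
E[X] = 3 · 3/20 = 9/20 ≈ 0.4500.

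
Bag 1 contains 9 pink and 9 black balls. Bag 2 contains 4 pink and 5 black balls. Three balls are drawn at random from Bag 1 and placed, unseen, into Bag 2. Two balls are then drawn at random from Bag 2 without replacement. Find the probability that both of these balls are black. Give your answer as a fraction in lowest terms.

Condition on how many of the transferred balls are black (from Bag 1: 9 black of 18; then Bag 2 has 12 total).
  0 black: C(9,0)C(9,3)/C(18,3) = 7/68; then P = C(5,2)/C(12,2) = 5/33
  1 black: C(9,1)C(9,2)/C(18,3) = 27/68; then P = C(6,2)/C(12,2) = 5/22
  2 black: C(9,2)C(9,1)/C(18,3) = 27/68; then P = C(7,2)/C(12,2) = 7/22
  3 black: C(9,3)C(9,0)/C(18,3) = 7/68; then P = C(8,2)/C(12,2) = 14/33
P(both black) = 619/2244 ≈ 0.2758.

619/2244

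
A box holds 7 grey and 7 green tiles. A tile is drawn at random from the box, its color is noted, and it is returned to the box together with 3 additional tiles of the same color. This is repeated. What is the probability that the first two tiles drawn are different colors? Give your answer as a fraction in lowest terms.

Either green then grey, or grey then green; after the first draw the total is 17.
P = (7/14)·(7/17) + (7/14)·(7/17) = 7/17 ≈ 0.4118.

7/17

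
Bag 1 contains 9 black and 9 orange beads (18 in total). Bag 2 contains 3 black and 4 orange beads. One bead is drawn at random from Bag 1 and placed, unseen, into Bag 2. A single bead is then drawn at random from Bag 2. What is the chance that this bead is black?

7/16

Condition on how many of the transferred beads are black (from Bag 1: 9 black of 18; then Bag 2 has 8 total).
  0 black: C(9,0)C(9,1)/C(18,1) = 1/2; then P = 3/8
  1 black: C(9,1)C(9,0)/C(18,1) = 1/2; then P = 4/8
P(black from Bag 2) = 7/16 ≈ 0.4375.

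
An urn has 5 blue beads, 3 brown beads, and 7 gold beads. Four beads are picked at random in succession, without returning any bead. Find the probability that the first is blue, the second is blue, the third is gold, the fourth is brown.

Multiply the conditional probability of each draw in order, without replacement, so each draw removes one from its color and from the total.
P = (5/15) · (4/14) · (7/13) · (3/12) = 1/78 ≈ 0.0128.

1/78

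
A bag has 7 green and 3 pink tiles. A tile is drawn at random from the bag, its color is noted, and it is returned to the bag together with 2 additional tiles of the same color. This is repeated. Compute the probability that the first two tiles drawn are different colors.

7/20

Either pink then green, or green then pink; after the first draw the total is 12.
P = (3/10)·(7/12) + (7/10)·(3/12) = 7/20 ≈ 0.3500.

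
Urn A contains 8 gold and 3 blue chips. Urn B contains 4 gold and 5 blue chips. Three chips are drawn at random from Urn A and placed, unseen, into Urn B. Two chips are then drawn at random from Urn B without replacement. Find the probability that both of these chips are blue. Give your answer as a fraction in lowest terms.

392/1815

Condition on how many of the transferred chips are blue (from Urn A: 3 blue of 11; then Urn B has 12 total).
  0 blue: C(3,0)C(8,3)/C(11,3) = 56/165; then P = C(5,2)/C(12,2) = 5/33
  1 blue: C(3,1)C(8,2)/C(11,3) = 28/55; then P = C(6,2)/C(12,2) = 5/22
  2 blue: C(3,2)C(8,1)/C(11,3) = 8/55; then P = C(7,2)/C(12,2) = 7/22
  3 blue: C(3,3)C(8,0)/C(11,3) = 1/165; then P = C(8,2)/C(12,2) = 14/33
P(both blue) = 392/1815 ≈ 0.2160.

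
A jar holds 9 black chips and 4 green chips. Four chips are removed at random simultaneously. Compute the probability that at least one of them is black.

714/715

Use the complement: P(at least one black) = 1 − P(no black).
P(none) = C(4,4)/C(13,4) = 1/715.
So P = 1 − 1/715 = 714/715 ≈ 0.9986.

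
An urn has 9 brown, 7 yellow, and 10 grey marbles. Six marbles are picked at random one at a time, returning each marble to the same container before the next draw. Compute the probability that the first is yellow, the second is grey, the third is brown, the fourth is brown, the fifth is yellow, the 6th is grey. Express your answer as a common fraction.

Multiply the conditional probability of each draw in order, with replacement (the composition resets each draw).
P = (7/26) · (10/26) · (9/26) · (9/26) · (7/26) · (10/26) = 99225/77228944 ≈ 0.0013.

99225/77228944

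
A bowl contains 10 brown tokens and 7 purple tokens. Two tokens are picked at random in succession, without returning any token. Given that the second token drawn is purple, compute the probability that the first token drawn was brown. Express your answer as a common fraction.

P(first=brown and the second token drawn is purple) = (10/17)·(7/16) = 35/136.
P(the second token drawn is purple) = Σ over first color = 35/136 + 21/136 = 7/17.
By Bayes, P(first=brown | the second token drawn is purple) = 35/136 / 7/17 = 5/8 ≈ 0.6250.

5/8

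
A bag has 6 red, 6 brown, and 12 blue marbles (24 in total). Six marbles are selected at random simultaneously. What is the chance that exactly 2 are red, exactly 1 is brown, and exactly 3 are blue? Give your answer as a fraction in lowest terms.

450/3059

Unordered draws without replacement: count favorable combinations over C(24,6).
Favorable = C(6,2) · C(6,1) · C(12,3) = 19800; total = C(24,6) = 134596.
P = 19800/134596 = 450/3059 ≈ 0.1471.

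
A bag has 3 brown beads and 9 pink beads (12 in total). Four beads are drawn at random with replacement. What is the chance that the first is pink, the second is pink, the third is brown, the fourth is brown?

Multiply the conditional probability of each draw in order, with replacement (the composition resets each draw).
P = (9/12) · (9/12) · (3/12) · (3/12) = 9/256 ≈ 0.0352.

9/256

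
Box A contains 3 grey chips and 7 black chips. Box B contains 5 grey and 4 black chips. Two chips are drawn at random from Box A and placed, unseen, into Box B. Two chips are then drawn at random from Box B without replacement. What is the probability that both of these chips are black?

181/825

Condition on how many of the transferred chips are black (from Box A: 7 black of 10; then Box B has 11 total).
  0 black: C(7,0)C(3,2)/C(10,2) = 1/15; then P = C(4,2)/C(11,2) = 6/55
  1 black: C(7,1)C(3,1)/C(10,2) = 7/15; then P = C(5,2)/C(11,2) = 2/11
  2 black: C(7,2)C(3,0)/C(10,2) = 7/15; then P = C(6,2)/C(11,2) = 3/11
P(both black) = 181/825 ≈ 0.2194.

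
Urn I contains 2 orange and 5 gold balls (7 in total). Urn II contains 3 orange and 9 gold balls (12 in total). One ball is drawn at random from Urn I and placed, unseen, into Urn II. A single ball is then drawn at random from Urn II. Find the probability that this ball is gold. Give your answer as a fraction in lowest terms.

68/91

Condition on how many of the transferred balls are gold (from Urn I: 5 gold of 7; then Urn II has 13 total).
  0 gold: C(5,0)C(2,1)/C(7,1) = 2/7; then P = 9/13
  1 gold: C(5,1)C(2,0)/C(7,1) = 5/7; then P = 10/13
P(gold from Urn II) = 68/91 ≈ 0.7473.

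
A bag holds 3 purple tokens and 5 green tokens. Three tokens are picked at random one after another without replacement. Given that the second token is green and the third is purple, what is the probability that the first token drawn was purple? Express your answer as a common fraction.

1/3

P(first=purple and the second token is green and the third is purple) = (3/8)·(5/7)·(2/6) = 5/56.
P(E) = Σ over first color = 5/56 + 5/28 = 15/56.
By Bayes, P(first=purple | E) = 5/56 / 15/56 = 1/3 ≈ 0.3333.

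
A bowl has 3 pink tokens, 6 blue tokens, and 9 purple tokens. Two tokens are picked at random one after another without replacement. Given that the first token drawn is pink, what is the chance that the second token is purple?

After removing 1 pink, the bowl has 9 purple out of 17 remaining.
P(second is purple | given) = 9/17 ≈ 0.5294.

9/17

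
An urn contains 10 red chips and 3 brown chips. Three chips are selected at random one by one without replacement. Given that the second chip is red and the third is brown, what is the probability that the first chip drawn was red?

9/11

P(first=red and the second chip is red and the third is brown) = (10/13)·(9/12)·(3/11) = 45/286.
P(E) = Σ over first color = 45/286 + 5/143 = 5/26.
By Bayes, P(first=red | E) = 45/286 / 5/26 = 9/11 ≈ 0.8182.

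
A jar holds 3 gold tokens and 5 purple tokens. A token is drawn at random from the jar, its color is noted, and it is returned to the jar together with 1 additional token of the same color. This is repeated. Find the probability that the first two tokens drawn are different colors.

5/12

Either gold then purple, or purple then gold; after the first draw the total is 9.
P = (3/8)·(5/9) + (5/8)·(3/9) = 5/12 ≈ 0.4167.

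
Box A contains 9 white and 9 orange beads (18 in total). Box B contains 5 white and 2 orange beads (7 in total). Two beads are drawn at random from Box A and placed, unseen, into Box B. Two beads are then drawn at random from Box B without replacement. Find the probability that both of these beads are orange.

55/612

Condition on how many of the transferred beads are orange (from Box A: 9 orange of 18; then Box B has 9 total).
  0 orange: C(9,0)C(9,2)/C(18,2) = 4/17; then P = C(2,2)/C(9,2) = 1/36
  1 orange: C(9,1)C(9,1)/C(18,2) = 9/17; then P = C(3,2)/C(9,2) = 1/12
  2 orange: C(9,2)C(9,0)/C(18,2) = 4/17; then P = C(4,2)/C(9,2) = 1/6
P(both orange) = 55/612 ≈ 0.0899.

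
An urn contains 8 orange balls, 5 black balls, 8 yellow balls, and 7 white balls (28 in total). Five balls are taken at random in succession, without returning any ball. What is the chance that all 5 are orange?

1/1755

Unordered draws without replacement: count favorable combinations over C(28,5).
Favorable = C(8,5) · C(5,0) · C(8,0) · C(7,0) = 56; total = C(28,5) = 98280.
P = 56/98280 = 1/1755 ≈ 0.0006.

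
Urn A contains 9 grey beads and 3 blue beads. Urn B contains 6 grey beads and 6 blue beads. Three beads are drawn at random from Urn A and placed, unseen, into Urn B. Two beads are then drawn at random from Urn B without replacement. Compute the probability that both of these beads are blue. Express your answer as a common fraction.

72/385

Condition on how many of the transferred beads are blue (from Urn A: 3 blue of 12; then Urn B has 15 total).
  0 blue: C(3,0)C(9,3)/C(12,3) = 21/55; then P = C(6,2)/C(15,2) = 1/7
  1 blue: C(3,1)C(9,2)/C(12,3) = 27/55; then P = C(7,2)/C(15,2) = 1/5
  2 blue: C(3,2)C(9,1)/C(12,3) = 27/220; then P = C(8,2)/C(15,2) = 4/15
  3 blue: C(3,3)C(9,0)/C(12,3) = 1/220; then P = C(9,2)/C(15,2) = 12/35
P(both blue) = 72/385 ≈ 0.1870.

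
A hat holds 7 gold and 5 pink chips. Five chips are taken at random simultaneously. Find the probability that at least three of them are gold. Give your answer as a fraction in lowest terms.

91/132

Sum the hypergeometric tail for j = 3,…,5 gold chips.
Favorable = C(7,3)·C(5,2) + C(7,4)·C(5,1) + C(7,5)·C(5,0) = 546; total = C(12,5) = 792.
P = 546/792 = 91/132 ≈ 0.6894.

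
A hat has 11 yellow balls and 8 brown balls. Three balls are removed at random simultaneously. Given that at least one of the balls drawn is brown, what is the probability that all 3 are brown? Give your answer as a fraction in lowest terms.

P(all 3 brown) = C(8,3)/C(19,3) = 56/969; P(at least one brown) = 1 − C(11,3)/C(19,3) = 268/323.
Since 'all 3 brown' ⊆ 'at least one brown', P(all 3 | at least one) = 56/969 / 268/323 = 14/201 ≈ 0.0697.

14/201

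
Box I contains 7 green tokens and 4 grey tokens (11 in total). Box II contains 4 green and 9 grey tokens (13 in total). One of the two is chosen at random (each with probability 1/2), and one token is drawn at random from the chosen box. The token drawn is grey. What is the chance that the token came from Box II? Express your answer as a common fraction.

P(grey | Box I) = 4/11; P(grey | Box II) = 9/13.
P(grey) = 1/2·4/11 + 1/2·9/13 = 151/286.
By Bayes' rule, P(Box II | grey) = 9/26 / 151/286 = 99/151 ≈ 0.6556.

99/151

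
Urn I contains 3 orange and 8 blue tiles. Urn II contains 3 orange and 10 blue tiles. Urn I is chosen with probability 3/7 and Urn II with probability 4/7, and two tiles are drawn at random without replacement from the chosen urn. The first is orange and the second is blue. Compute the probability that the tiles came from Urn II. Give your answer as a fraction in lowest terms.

275/509

P(E | Urn I) = 12/55; P(E | Urn II) = 5/26.
P(E) = 3/7·12/55 + 4/7·5/26 = 1018/5005.
By Bayes' rule, P(Urn II | E) = 10/91 / 1018/5005 = 275/509 ≈ 0.5403.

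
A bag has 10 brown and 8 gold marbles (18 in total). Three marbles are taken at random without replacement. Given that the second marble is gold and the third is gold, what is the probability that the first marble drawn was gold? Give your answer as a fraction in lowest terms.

P(first=gold and the second marble is gold and the third is gold) = (8/18)·(7/17)·(6/16) = 7/102.
P(E) = Σ over first color = 35/306 + 7/102 = 28/153.
By Bayes, P(first=gold | E) = 7/102 / 28/153 = 3/8 ≈ 0.3750.

3/8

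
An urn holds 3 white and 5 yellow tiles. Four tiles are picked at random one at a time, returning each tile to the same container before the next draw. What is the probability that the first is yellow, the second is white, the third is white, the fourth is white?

135/4096

Multiply the conditional probability of each draw in order, with replacement (the composition resets each draw).
P = (5/8) · (3/8) · (3/8) · (3/8) = 135/4096 ≈ 0.0330.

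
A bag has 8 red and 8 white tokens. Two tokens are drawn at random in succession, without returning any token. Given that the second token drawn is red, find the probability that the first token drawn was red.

P(first=red and the second token drawn is red) = (8/16)·(7/15) = 7/30.
P(the second token drawn is red) = Σ over first color = 7/30 + 4/15 = 1/2.
By Bayes, P(first=red | the second token drawn is red) = 7/30 / 1/2 = 7/15 ≈ 0.4667.

7/15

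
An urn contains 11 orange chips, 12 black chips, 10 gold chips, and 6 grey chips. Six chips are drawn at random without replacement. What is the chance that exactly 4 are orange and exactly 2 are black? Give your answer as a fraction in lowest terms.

Unordered draws without replacement: count favorable combinations over C(39,6).
Favorable = C(11,4) · C(12,2) · C(10,0) · C(6,0) = 21780; total = C(39,6) = 3262623.
P = 21780/3262623 = 7260/1087541 ≈ 0.0067.

7260/1087541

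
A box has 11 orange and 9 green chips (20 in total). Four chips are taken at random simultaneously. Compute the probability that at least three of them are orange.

121/323

Sum the hypergeometric tail for j = 3,…,4 orange chips.
Favorable = C(11,3)·C(9,1) + C(11,4)·C(9,0) = 1815; total = C(20,4) = 4845.
P = 1815/4845 = 121/323 ≈ 0.3746.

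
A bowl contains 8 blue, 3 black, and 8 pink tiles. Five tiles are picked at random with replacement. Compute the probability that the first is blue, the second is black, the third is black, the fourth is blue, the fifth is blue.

4608/2476099

Multiply the conditional probability of each draw in order, with replacement (the composition resets each draw).
P = (8/19) · (3/19) · (3/19) · (8/19) · (8/19) = 4608/2476099 ≈ 0.0019.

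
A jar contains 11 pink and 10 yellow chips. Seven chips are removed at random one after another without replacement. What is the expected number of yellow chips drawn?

By linearity of expectation, E[X] = Σ P(draw i is yellow); by symmetry each draw (even without replacement) has P(yellow) = 10/21.
E[X] = 7 · 10/21 = 10/3 ≈ 3.3333.

10/3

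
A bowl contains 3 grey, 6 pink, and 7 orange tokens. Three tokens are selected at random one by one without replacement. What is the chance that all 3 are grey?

Unordered draws without replacement: count favorable combinations over C(16,3).
Favorable = C(3,3) · C(6,0) · C(7,0) = 1; total = C(16,3) = 560.
P = 1/560 = 1/560 ≈ 0.0018.

1/560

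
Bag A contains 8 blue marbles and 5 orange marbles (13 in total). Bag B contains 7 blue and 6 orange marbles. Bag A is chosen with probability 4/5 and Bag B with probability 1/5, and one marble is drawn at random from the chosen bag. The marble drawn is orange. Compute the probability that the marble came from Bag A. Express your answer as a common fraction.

P(orange | Bag A) = 5/13; P(orange | Bag B) = 6/13.
P(orange) = 4/5·5/13 + 1/5·6/13 = 2/5.
By Bayes' rule, P(Bag A | orange) = 4/13 / 2/5 = 10/13 ≈ 0.7692.

10/13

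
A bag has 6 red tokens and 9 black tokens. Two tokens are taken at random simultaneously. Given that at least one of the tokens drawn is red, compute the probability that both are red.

P(both red) = C(6,2)/C(15,2) = 1/7; P(at least one red) = 1 − C(9,2)/C(15,2) = 23/35.
Since 'both red' ⊆ 'at least one red', P(both | at least one) = 1/7 / 23/35 = 5/23 ≈ 0.2174.

5/23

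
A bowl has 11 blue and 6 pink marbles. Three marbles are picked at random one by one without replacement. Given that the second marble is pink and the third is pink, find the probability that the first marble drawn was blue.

11/15

P(first=blue and the second marble is pink and the third is pink) = (11/17)·(6/16)·(5/15) = 11/136.
P(E) = Σ over first color = 11/136 + 1/34 = 15/136.
By Bayes, P(first=blue | E) = 11/136 / 15/136 = 11/15 ≈ 0.7333.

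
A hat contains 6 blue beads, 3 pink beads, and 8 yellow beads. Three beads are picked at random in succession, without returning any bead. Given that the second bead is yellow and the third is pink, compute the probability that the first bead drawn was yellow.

P(first=yellow and the second bead is yellow and the third is pink) = (8/17)·(7/16)·(3/15) = 7/170.
P(E) = Σ over first color = 3/85 + 1/85 + 7/170 = 3/34.
By Bayes, P(first=yellow | E) = 7/170 / 3/34 = 7/15 ≈ 0.4667.

7/15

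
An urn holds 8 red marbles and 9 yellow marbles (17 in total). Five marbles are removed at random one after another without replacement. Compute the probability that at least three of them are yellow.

249/442

Sum the hypergeometric tail for j = 3,…,5 yellow marbles.
Favorable = C(9,3)·C(8,2) + C(9,4)·C(8,1) + C(9,5)·C(8,0) = 3486; total = C(17,5) = 6188.
P = 3486/6188 = 249/442 ≈ 0.5633.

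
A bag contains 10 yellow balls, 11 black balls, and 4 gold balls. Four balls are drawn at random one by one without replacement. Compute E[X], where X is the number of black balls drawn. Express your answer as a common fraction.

By linearity of expectation, E[X] = Σ P(draw i is black); by symmetry each draw (even without replacement) has P(black) = 11/25.
E[X] = 4 · 11/25 = 44/25 ≈ 1.7600.

44/25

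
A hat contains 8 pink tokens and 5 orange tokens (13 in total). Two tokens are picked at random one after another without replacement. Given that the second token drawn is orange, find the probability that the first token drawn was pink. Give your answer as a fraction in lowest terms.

P(first=pink and the second token drawn is orange) = (8/13)·(5/12) = 10/39.
P(the second token drawn is orange) = Σ over first color = 10/39 + 5/39 = 5/13.
By Bayes, P(first=pink | the second token drawn is orange) = 10/39 / 5/13 = 2/3 ≈ 0.6667.

2/3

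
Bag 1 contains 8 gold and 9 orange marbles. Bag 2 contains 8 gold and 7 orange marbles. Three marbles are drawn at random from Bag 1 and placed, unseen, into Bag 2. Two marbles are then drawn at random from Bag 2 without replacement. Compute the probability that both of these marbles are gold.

1357/5202

Condition on how many of the transferred marbles are gold (from Bag 1: 8 gold of 17; then Bag 2 has 18 total).
  0 gold: C(8,0)C(9,3)/C(17,3) = 21/170; then P = C(8,2)/C(18,2) = 28/153
  1 gold: C(8,1)C(9,2)/C(17,3) = 36/85; then P = C(9,2)/C(18,2) = 4/17
  2 gold: C(8,2)C(9,1)/C(17,3) = 63/170; then P = C(10,2)/C(18,2) = 5/17
  3 gold: C(8,3)C(9,0)/C(17,3) = 7/85; then P = C(11,2)/C(18,2) = 55/153
P(both gold) = 1357/5202 ≈ 0.2609.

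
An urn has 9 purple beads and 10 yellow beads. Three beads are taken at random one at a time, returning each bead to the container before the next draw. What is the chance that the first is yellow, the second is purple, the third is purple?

810/6859

Multiply the conditional probability of each draw in order, with replacement (the composition resets each draw).
P = (10/19) · (9/19) · (9/19) = 810/6859 ≈ 0.1181.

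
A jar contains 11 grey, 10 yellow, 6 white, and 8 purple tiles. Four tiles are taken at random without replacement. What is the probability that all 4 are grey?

3/476

Unordered draws without replacement: count favorable combinations over C(35,4).
Favorable = C(11,4) · C(10,0) · C(6,0) · C(8,0) = 330; total = C(35,4) = 52360.
P = 330/52360 = 3/476 ≈ 0.0063.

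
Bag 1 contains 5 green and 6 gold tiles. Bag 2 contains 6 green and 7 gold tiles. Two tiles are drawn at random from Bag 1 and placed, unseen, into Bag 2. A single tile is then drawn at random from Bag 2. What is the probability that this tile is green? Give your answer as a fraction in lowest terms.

76/165

Condition on how many of the transferred tiles are green (from Bag 1: 5 green of 11; then Bag 2 has 15 total).
  0 green: C(5,0)C(6,2)/C(11,2) = 3/11; then P = 6/15
  1 green: C(5,1)C(6,1)/C(11,2) = 6/11; then P = 7/15
  2 green: C(5,2)C(6,0)/C(11,2) = 2/11; then P = 8/15
P(green from Bag 2) = 76/165 ≈ 0.4606.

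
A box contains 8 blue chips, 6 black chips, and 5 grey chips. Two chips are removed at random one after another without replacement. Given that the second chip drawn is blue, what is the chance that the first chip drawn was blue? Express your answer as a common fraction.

P(first=blue and the second chip drawn is blue) = (8/19)·(7/18) = 28/171.
P(the second chip drawn is blue) = Σ over first color = 28/171 + 8/57 + 20/171 = 8/19.
By Bayes, P(first=blue | the second chip drawn is blue) = 28/171 / 8/19 = 7/18 ≈ 0.3889.

7/18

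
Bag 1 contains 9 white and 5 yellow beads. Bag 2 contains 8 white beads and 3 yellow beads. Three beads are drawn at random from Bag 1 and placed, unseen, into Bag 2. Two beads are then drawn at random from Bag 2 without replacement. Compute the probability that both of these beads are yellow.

Condition on how many of the transferred beads are yellow (from Bag 1: 5 yellow of 14; then Bag 2 has 14 total).
  0 yellow: C(5,0)C(9,3)/C(14,3) = 3/13; then P = C(3,2)/C(14,2) = 3/91
  1 yellow: C(5,1)C(9,2)/C(14,3) = 45/91; then P = C(4,2)/C(14,2) = 6/91
  2 yellow: C(5,2)C(9,1)/C(14,3) = 45/182; then P = C(5,2)/C(14,2) = 10/91
  3 yellow: C(5,3)C(9,0)/C(14,3) = 5/182; then P = C(6,2)/C(14,2) = 15/91
P(both yellow) = 1191/16562 ≈ 0.0719.

1191/16562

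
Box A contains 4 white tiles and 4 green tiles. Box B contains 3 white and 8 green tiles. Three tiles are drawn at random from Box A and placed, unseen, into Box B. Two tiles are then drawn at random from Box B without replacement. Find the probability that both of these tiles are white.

57/637

Condition on how many of the transferred tiles are white (from Box A: 4 white of 8; then Box B has 14 total).
  0 white: C(4,0)C(4,3)/C(8,3) = 1/14; then P = C(3,2)/C(14,2) = 3/91
  1 white: C(4,1)C(4,2)/C(8,3) = 3/7; then P = C(4,2)/C(14,2) = 6/91
  2 white: C(4,2)C(4,1)/C(8,3) = 3/7; then P = C(5,2)/C(14,2) = 10/91
  3 white: C(4,3)C(4,0)/C(8,3) = 1/14; then P = C(6,2)/C(14,2) = 15/91
P(both white) = 57/637 ≈ 0.0895.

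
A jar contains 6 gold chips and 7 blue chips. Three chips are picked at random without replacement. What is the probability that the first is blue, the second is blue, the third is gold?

Multiply the conditional probability of each draw in order, without replacement, so each draw removes one from its color and from the total.
P = (7/13) · (6/12) · (6/11) = 21/143 ≈ 0.1469.

21/143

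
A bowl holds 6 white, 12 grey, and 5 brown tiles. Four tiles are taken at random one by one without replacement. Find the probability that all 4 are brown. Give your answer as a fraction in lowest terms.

Unordered draws without replacement: count favorable combinations over C(23,4).
Favorable = C(6,0) · C(12,0) · C(5,4) = 5; total = C(23,4) = 8855.
P = 5/8855 = 1/1771 ≈ 0.0006.

1/1771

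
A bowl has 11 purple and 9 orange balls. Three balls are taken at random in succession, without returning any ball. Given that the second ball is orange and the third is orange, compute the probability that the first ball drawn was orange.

7/18

P(first=orange and the second ball is orange and the third is orange) = (9/20)·(8/19)·(7/18) = 7/95.
P(E) = Σ over first color = 11/95 + 7/95 = 18/95.
By Bayes, P(first=orange | E) = 7/95 / 18/95 = 7/18 ≈ 0.3889.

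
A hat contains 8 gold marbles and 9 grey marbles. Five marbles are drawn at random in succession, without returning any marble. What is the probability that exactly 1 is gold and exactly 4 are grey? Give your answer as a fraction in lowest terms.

Unordered draws without replacement: count favorable combinations over C(17,5).
Favorable = C(8,1) · C(9,4) = 1008; total = C(17,5) = 6188.
P = 1008/6188 = 36/221 ≈ 0.1629.

36/221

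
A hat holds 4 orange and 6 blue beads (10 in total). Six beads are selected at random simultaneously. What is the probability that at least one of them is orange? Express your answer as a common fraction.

Use the complement: P(at least one orange) = 1 − P(no orange).
P(none) = C(6,6)/C(10,6) = 1/210.
So P = 1 − 1/210 = 209/210 ≈ 0.9952.

209/210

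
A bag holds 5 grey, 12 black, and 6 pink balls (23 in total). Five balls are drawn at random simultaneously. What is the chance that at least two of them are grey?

Sum the hypergeometric tail for j = 2,…,5 grey balls.
Favorable = C(5,2)·C(18,3) + C(5,3)·C(18,2) + C(5,4)·C(18,1) + C(5,5)·C(18,0) = 9781; total = C(23,5) = 33649.
P = 9781/33649 = 9781/33649 ≈ 0.2907.

9781/33649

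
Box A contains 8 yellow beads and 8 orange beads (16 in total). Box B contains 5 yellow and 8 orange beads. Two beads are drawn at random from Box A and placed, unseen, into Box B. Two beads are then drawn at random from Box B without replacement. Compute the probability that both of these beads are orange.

Condition on how many of the transferred beads are orange (from Box A: 8 orange of 16; then Box B has 15 total).
  0 orange: C(8,0)C(8,2)/C(16,2) = 7/30; then P = C(8,2)/C(15,2) = 4/15
  1 orange: C(8,1)C(8,1)/C(16,2) = 8/15; then P = C(9,2)/C(15,2) = 12/35
  2 orange: C(8,2)C(8,0)/C(16,2) = 7/30; then P = C(10,2)/C(15,2) = 3/7
P(both orange) = 1087/3150 ≈ 0.3451.

1087/3150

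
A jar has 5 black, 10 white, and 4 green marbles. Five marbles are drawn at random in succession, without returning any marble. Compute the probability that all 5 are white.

7/323

Unordered draws without replacement: count favorable combinations over C(19,5).
Favorable = C(5,0) · C(10,5) · C(4,0) = 252; total = C(19,5) = 11628.
P = 252/11628 = 7/323 ≈ 0.0217.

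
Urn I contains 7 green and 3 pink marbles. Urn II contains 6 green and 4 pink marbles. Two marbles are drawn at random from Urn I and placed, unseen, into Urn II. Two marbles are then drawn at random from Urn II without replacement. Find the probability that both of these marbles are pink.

127/990

Condition on how many of the transferred marbles are pink (from Urn I: 3 pink of 10; then Urn II has 12 total).
  0 pink: C(3,0)C(7,2)/C(10,2) = 7/15; then P = C(4,2)/C(12,2) = 1/11
  1 pink: C(3,1)C(7,1)/C(10,2) = 7/15; then P = C(5,2)/C(12,2) = 5/33
  2 pink: C(3,2)C(7,0)/C(10,2) = 1/15; then P = C(6,2)/C(12,2) = 5/22
P(both pink) = 127/990 ≈ 0.1283.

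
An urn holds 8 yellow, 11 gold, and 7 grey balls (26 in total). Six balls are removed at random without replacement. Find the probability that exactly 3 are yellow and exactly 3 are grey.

28/3289

Unordered draws without replacement: count favorable combinations over C(26,6).
Favorable = C(8,3) · C(11,0) · C(7,3) = 1960; total = C(26,6) = 230230.
P = 1960/230230 = 28/3289 ≈ 0.0085.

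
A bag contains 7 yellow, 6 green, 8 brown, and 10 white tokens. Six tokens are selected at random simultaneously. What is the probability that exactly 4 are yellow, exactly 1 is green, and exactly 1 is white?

Unordered draws without replacement: count favorable combinations over C(31,6).
Favorable = C(7,4) · C(6,1) · C(8,0) · C(10,1) = 2100; total = C(31,6) = 736281.
P = 2100/736281 = 100/35061 ≈ 0.0029.

100/35061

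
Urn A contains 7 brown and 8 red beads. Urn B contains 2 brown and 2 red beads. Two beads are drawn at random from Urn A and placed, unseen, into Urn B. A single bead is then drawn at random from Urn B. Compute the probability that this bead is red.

23/45

Condition on how many of the transferred beads are red (from Urn A: 8 red of 15; then Urn B has 6 total).
  0 red: C(8,0)C(7,2)/C(15,2) = 1/5; then P = 2/6
  1 red: C(8,1)C(7,1)/C(15,2) = 8/15; then P = 3/6
  2 red: C(8,2)C(7,0)/C(15,2) = 4/15; then P = 4/6
P(red from Urn B) = 23/45 ≈ 0.5111.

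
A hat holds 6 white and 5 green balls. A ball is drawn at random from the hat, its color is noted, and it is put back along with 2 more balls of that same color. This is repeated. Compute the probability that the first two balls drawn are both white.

After a white draw the hat holds 8 white out of 13.
P = (6/11)·(8/13) = 48/143 ≈ 0.3357.

48/143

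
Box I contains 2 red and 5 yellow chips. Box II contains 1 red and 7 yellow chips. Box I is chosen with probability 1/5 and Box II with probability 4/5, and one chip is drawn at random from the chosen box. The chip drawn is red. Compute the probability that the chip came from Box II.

7/11

P(red | Box I) = 2/7; P(red | Box II) = 1/8.
P(red) = 1/5·2/7 + 4/5·1/8 = 11/70.
By Bayes' rule, P(Box II | red) = 1/10 / 11/70 = 7/11 ≈ 0.6364.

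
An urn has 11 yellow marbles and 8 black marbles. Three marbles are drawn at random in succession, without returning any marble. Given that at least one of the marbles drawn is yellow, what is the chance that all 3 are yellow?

P(all 3 yellow) = C(11,3)/C(19,3) = 55/323; P(at least one yellow) = 1 − C(8,3)/C(19,3) = 913/969.
Since 'all 3 yellow' ⊆ 'at least one yellow', P(all 3 | at least one) = 55/323 / 913/969 = 15/83 ≈ 0.1807.

15/83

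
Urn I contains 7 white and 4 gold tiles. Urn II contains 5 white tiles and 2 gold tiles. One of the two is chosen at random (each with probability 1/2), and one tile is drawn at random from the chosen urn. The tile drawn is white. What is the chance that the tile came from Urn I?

49/104

P(white | Urn I) = 7/11; P(white | Urn II) = 5/7.
P(white) = 1/2·7/11 + 1/2·5/7 = 52/77.
By Bayes' rule, P(Urn I | white) = 7/22 / 52/77 = 49/104 ≈ 0.4712.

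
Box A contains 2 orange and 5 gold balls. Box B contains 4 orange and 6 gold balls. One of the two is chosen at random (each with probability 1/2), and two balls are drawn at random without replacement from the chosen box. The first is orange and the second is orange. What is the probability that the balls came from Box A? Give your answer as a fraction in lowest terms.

P(E | Box A) = 1/21; P(E | Box B) = 2/15.
P(E) = 1/2·1/21 + 1/2·2/15 = 19/210.
By Bayes' rule, P(Box A | E) = 1/42 / 19/210 = 5/19 ≈ 0.2632.

5/19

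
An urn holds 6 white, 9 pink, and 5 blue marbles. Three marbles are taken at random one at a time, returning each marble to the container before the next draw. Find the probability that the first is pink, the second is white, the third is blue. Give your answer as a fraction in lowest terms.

27/800

Multiply the conditional probability of each draw in order, with replacement (the composition resets each draw).
P = (9/20) · (6/20) · (5/20) = 27/800 ≈ 0.0338.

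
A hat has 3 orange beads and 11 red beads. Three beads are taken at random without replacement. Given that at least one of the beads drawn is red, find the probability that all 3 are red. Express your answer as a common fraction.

P(all 3 red) = C(11,3)/C(14,3) = 165/364; P(at least one red) = 1 − C(3,3)/C(14,3) = 363/364.
Since 'all 3 red' ⊆ 'at least one red', P(all 3 | at least one) = 165/364 / 363/364 = 5/11 ≈ 0.4545.

5/11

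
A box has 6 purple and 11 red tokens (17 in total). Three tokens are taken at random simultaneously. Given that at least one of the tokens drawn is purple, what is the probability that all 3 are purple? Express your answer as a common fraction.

P(all 3 purple) = C(6,3)/C(17,3) = 1/34; P(at least one purple) = 1 − C(11,3)/C(17,3) = 103/136.
Since 'all 3 purple' ⊆ 'at least one purple', P(all 3 | at least one) = 1/34 / 103/136 = 4/103 ≈ 0.0388.

4/103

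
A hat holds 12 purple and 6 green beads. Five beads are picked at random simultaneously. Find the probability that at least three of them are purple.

Sum the hypergeometric tail for j = 3,…,5 purple beads.
Favorable = C(12,3)·C(6,2) + C(12,4)·C(6,1) + C(12,5)·C(6,0) = 7062; total = C(18,5) = 8568.
P = 7062/8568 = 1177/1428 ≈ 0.8242.

1177/1428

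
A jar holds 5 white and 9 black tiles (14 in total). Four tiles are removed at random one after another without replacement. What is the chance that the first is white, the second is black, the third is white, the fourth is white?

Multiply the conditional probability of each draw in order, without replacement, so each draw removes one from its color and from the total.
P = (5/14) · (9/13) · (4/12) · (3/11) = 45/2002 ≈ 0.0225.

45/2002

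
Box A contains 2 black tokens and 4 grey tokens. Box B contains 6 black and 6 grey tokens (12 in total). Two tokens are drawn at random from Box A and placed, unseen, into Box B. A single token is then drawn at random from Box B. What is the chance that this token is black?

Condition on how many of the transferred tokens are black (from Box A: 2 black of 6; then Box B has 14 total).
  0 black: C(2,0)C(4,2)/C(6,2) = 2/5; then P = 6/14
  1 black: C(2,1)C(4,1)/C(6,2) = 8/15; then P = 7/14
  2 black: C(2,2)C(4,0)/C(6,2) = 1/15; then P = 8/14
P(black from Box B) = 10/21 ≈ 0.4762.

10/21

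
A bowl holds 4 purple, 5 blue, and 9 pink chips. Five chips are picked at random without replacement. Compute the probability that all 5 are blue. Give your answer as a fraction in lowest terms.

Unordered draws without replacement: count favorable combinations over C(18,5).
Favorable = C(4,0) · C(5,5) · C(9,0) = 1; total = C(18,5) = 8568.
P = 1/8568 = 1/8568 ≈ 0.0001.

1/8568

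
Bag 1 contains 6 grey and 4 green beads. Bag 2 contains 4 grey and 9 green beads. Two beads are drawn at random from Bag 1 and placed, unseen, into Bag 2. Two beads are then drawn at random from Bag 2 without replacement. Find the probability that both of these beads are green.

26/63

Condition on how many of the transferred beads are green (from Bag 1: 4 green of 10; then Bag 2 has 15 total).
  0 green: C(4,0)C(6,2)/C(10,2) = 1/3; then P = C(9,2)/C(15,2) = 12/35
  1 green: C(4,1)C(6,1)/C(10,2) = 8/15; then P = C(10,2)/C(15,2) = 3/7
  2 green: C(4,2)C(6,0)/C(10,2) = 2/15; then P = C(11,2)/C(15,2) = 11/21
P(both green) = 26/63 ≈ 0.4127.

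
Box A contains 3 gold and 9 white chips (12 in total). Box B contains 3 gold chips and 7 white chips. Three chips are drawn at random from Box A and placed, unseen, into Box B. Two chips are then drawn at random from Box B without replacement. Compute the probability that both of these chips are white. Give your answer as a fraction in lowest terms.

Condition on how many of the transferred chips are white (from Box A: 9 white of 12; then Box B has 13 total).
  0 white: C(9,0)C(3,3)/C(12,3) = 1/220; then P = C(7,2)/C(13,2) = 7/26
  1 white: C(9,1)C(3,2)/C(12,3) = 27/220; then P = C(8,2)/C(13,2) = 14/39
  2 white: C(9,2)C(3,1)/C(12,3) = 27/55; then P = C(9,2)/C(13,2) = 6/13
  3 white: C(9,3)C(3,0)/C(12,3) = 21/55; then P = C(10,2)/C(13,2) = 15/26
P(both white) = 563/1144 ≈ 0.4921.

563/1144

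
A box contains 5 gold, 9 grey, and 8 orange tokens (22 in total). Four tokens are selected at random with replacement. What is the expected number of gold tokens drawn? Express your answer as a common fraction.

By linearity of expectation, E[X] = Σ P(draw i is gold); each independent draw has P(gold) = 5/22.
E[X] = 4 · 5/22 = 10/11 ≈ 0.9091.

10/11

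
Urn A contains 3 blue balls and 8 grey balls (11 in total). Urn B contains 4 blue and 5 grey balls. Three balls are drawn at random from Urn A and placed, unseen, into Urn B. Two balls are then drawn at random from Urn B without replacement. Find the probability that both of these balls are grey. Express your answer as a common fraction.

Condition on how many of the transferred balls are grey (from Urn A: 8 grey of 11; then Urn B has 12 total).
  0 grey: C(8,0)C(3,3)/C(11,3) = 1/165; then P = C(5,2)/C(12,2) = 5/33
  1 grey: C(8,1)C(3,2)/C(11,3) = 8/55; then P = C(6,2)/C(12,2) = 5/22
  2 grey: C(8,2)C(3,1)/C(11,3) = 28/55; then P = C(7,2)/C(12,2) = 7/22
  3 grey: C(8,3)C(3,0)/C(11,3) = 56/165; then P = C(8,2)/C(12,2) = 14/33
P(both grey) = 617/1815 ≈ 0.3399.

617/1815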